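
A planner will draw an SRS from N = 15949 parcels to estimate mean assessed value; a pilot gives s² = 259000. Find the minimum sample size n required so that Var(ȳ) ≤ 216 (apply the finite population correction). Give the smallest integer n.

Without fpc, n₀ = s²/D = 259000/216 = 1199.0741.
With fpc, (1 − n/N)·s²/n ≤ D requires n ≥ n₀/(1 + n₀/N) = 1199.0741/(1 + 1199.0741/15949) = 1115.2292.
Rounding up, n = 1116.

1116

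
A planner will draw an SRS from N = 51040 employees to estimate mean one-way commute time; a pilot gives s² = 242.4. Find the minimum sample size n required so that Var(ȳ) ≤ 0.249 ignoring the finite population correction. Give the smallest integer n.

974

Without fpc, n₀ = s²/D = 242.4/0.249 = 973.4940.
Rounding up, n = 974.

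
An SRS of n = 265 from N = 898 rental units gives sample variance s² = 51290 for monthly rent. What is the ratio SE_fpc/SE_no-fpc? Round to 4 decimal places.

0.8396

f = n/N = 265/898 = 0.29510022.
SE_no-fpc = √(s²/n) = 13.912123; SE_fpc = √((1−f)s²/n) = 11.680383.
Ratio = √(1−f) = 0.83958310.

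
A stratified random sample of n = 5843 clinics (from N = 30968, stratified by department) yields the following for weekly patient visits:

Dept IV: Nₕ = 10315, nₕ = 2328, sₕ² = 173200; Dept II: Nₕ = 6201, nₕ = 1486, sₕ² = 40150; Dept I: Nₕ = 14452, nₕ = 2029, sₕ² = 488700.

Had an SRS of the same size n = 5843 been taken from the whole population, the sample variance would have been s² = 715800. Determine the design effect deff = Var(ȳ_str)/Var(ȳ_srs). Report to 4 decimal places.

0.5263

Var(ȳ_str) = Σ Wₕ²(1−fₕ)sₕ²/nₕ with Wₕ = Nₕ/30968:
  Dept IV: (10315/30968)²·(1−2328/10315)·173200/2328 = 6.391334
  Dept II: (6201/30968)²·(1−1486/6201)·40150/1486 = 0.82372804
  Dept I: (14452/30968)²·(1−2029/14452)·488700/2029 = 45.090849
  → Var(ȳ_str) = 52.305911.
Var(ȳ_srs) = (1 − 5843/30968)·715800/5843 = 99.39138.
deff = 52.305911 / 99.39138 = 0.5263.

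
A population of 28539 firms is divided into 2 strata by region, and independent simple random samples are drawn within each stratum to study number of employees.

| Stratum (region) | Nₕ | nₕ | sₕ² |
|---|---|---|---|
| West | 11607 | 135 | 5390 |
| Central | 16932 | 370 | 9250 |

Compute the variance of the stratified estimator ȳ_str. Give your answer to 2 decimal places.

15.13

Var(ȳ_str) = Σₕ Wₕ²(1 − fₕ)sₕ²/nₕ with Wₕ = Nₕ/N, N = 28539.
West: Wₕ = 0.40670661; term = 0.40670661²·(1 − 0.01163091)·5390/135 = 6.5273457.
Central: Wₕ = 0.59329339; term = 0.59329339²·(1 − 0.02185211)·9250/370 = 8.6076291.
Sum = 15.134975.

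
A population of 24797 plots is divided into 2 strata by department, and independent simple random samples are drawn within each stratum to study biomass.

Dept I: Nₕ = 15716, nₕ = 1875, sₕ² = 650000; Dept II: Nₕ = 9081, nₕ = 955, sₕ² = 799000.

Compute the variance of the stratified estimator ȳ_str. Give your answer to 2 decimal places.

223.04

Var(ȳ_str) = Σₕ Wₕ²(1 − fₕ)sₕ²/nₕ with Wₕ = Nₕ/N, N = 24797.
Dept I: Wₕ = 0.63378635; term = 0.63378635²·(1 − 0.11930517)·650000/1875 = 122.6375.
Dept II: Wₕ = 0.36621365; term = 0.36621365²·(1 − 0.10516463)·799000/955 = 100.40506.
Sum = 223.04256.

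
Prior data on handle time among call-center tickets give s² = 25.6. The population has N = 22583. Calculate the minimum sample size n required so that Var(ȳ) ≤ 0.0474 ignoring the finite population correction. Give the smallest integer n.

541

Without fpc, n₀ = s²/D = 25.6/0.0474 = 540.0844.
Rounding up, n = 541.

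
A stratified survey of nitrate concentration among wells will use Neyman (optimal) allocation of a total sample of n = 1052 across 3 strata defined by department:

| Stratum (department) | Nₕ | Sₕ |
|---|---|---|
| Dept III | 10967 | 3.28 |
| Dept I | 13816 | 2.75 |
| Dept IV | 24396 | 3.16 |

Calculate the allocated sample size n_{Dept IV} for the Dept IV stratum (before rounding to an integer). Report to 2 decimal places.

Neyman allocation: nₕ = n·NₕSₕ / Σⱼ NⱼSⱼ.
Σ NⱼSⱼ = 10967·3.28 + 13816·2.75 + 24396·3.16 = 151057.12.
n_{Dept IV} = 1052·24396·3.16 / 151057.12 = 536.88.

536.88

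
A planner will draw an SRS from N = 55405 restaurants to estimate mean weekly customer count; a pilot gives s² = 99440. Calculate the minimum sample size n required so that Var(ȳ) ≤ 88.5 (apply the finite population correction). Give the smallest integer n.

Without fpc, n₀ = s²/D = 99440/88.5 = 1123.6158.
With fpc, (1 − n/N)·s²/n ≤ D requires n ≥ n₀/(1 + n₀/N) = 1123.6158/(1 + 1123.6158/55405) = 1101.2818.
Rounding up, n = 1102.

1102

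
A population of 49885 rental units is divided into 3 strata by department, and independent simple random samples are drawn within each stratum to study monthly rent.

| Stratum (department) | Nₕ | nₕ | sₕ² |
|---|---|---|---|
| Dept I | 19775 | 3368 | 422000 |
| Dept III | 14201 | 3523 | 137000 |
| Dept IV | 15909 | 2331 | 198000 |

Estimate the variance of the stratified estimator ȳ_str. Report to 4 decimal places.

Var(ȳ_str) = Σₕ Wₕ²(1 − fₕ)sₕ²/nₕ with Wₕ = Nₕ/N, N = 49885.
Dept I: Wₕ = 0.39641175; term = 0.39641175²·(1 − 0.17031606)·422000/3368 = 16.336014.
Dept III: Wₕ = 0.28467475; term = 0.28467475²·(1 − 0.24808112)·137000/3523 = 2.3696097.
Dept IV: Wₕ = 0.31891350; term = 0.31891350²·(1 − 0.14652084)·198000/2331 = 7.3732957.
Sum = 26.078919.

26.0789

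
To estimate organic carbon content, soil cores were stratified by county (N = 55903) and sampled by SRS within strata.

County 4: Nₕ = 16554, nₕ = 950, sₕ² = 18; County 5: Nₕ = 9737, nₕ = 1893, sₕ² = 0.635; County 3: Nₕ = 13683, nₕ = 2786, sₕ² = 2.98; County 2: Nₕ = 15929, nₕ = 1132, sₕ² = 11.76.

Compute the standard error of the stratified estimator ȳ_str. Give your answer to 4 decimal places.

0.0491

Var(ȳ_str) = Σₕ Wₕ²(1 − fₕ)sₕ²/nₕ with Wₕ = Nₕ/N, N = 55903.
County 4: Wₕ = 0.29612007; term = 0.29612007²·(1 − 0.05738794)·18/950 = 0.0015660931.
County 5: Wₕ = 0.17417670; term = 0.17417670²·(1 − 0.19441306)·0.635/1893 = 8.1981458 × 10^-6.
County 3: Wₕ = 0.24476325; term = 0.24476325²·(1 − 0.20361032)·2.98/2786 = 5.1033247 × 10^-5.
County 2: Wₕ = 0.28493999; term = 0.28493999²·(1 − 0.07106535)·11.76/1132 = 7.8352499 × 10^-4.
Sum = 0.0024088495.
SE = √(0.0024088495) = 0.0491.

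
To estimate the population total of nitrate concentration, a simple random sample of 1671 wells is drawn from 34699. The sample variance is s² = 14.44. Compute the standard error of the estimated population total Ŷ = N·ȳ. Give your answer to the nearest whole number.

Var(Ŷ) = N²·Var(ȳ) = N²·(1 − n/N)·s²/n.
f = 1671/34699 = 0.04815701; Var(ȳ) = 0.95184299·14.44/1671 = 0.0082253817.
Var(Ŷ) = 34699² · 0.0082253817 = 9.903529 × 10^6.
SE(Ŷ) = √(9.903529 × 10^6) = 3147.

3147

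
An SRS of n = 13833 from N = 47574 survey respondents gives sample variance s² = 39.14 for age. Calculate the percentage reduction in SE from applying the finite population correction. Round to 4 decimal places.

15.7841

f = n/N = 13833/47574 = 0.29076807.
SE_no-fpc = √(s²/n) = 0.053192723; SE_fpc = √((1−f)s²/n) = 0.044796735.
Ratio = √(1−f) = 0.84215909. Reduction = 100·(1 − 0.84215909) = 15.7841%.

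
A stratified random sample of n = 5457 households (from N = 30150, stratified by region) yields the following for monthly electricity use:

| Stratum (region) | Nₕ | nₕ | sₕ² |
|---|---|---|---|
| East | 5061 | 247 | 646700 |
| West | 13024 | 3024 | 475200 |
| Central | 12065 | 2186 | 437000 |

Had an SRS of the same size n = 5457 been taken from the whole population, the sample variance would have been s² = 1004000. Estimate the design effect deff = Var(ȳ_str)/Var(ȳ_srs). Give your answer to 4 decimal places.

Var(ȳ_str) = Σ Wₕ²(1−fₕ)sₕ²/nₕ with Wₕ = Nₕ/30150:
  East: (5061/30150)²·(1−247/5061)·646700/247 = 70.17359
  West: (13024/30150)²·(1−3024/13024)·475200/3024 = 22.514609
  Central: (12065/30150)²·(1−2186/12065)·437000/2186 = 26.211807
  → Var(ȳ_str) = 118.90001.
Var(ȳ_srs) = (1 − 5457/30150)·1004000/5457 = 150.68371.
deff = 118.90001 / 150.68371 = 0.7891.

0.7891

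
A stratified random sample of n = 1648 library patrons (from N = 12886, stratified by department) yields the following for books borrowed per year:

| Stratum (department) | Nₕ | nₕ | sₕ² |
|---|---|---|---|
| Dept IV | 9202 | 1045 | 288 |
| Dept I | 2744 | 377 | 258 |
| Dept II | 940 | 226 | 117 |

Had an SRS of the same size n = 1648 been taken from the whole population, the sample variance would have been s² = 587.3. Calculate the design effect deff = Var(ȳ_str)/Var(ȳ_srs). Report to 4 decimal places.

0.4937

Var(ȳ_str) = Σ Wₕ²(1−fₕ)sₕ²/nₕ with Wₕ = Nₕ/12886:
  Dept IV: (9202/12886)²·(1−1045/9202)·288/1045 = 0.12458124
  Dept I: (2744/12886)²·(1−377/2744)·258/377 = 0.026768527
  Dept II: (940/12886)²·(1−226/940)·117/226 = 0.0020925085
  → Var(ȳ_str) = 0.15344228.
Var(ȳ_srs) = (1 − 1648/12886)·587.3/1648 = 0.31079476.
deff = 0.15344228 / 0.31079476 = 0.4937.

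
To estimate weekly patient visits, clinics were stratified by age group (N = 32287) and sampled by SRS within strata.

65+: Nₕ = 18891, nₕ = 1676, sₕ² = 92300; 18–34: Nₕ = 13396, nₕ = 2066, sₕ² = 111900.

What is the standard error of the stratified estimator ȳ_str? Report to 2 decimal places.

Var(ȳ_str) = Σₕ Wₕ²(1 − fₕ)sₕ²/nₕ with Wₕ = Nₕ/N, N = 32287.
65+: Wₕ = 0.58509617; term = 0.58509617²·(1 − 0.08871950)·92300/1676 = 17.18044.
18–34: Wₕ = 0.41490383; term = 0.41490383²·(1 − 0.15422514)·111900/2066 = 7.8858667.
Sum = 25.066307.
SE = √(25.066307) = 5.01.

5.01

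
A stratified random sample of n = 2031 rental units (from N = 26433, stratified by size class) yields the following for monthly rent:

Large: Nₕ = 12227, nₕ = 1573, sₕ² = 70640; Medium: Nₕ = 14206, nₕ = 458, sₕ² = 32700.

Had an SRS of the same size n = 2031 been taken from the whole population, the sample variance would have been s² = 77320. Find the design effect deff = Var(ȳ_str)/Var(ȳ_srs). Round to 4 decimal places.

0.8061

Var(ȳ_str) = Σ Wₕ²(1−fₕ)sₕ²/nₕ with Wₕ = Nₕ/26433:
  Large: (12227/26433)²·(1−1573/12227)·70640/1573 = 8.3726254
  Medium: (14206/26433)²·(1−458/14206)·32700/458 = 19.95725
  → Var(ȳ_str) = 28.329875.
Var(ȳ_srs) = (1 − 2031/26433)·77320/2031 = 35.144785.
deff = 28.329875 / 35.144785 = 0.8061.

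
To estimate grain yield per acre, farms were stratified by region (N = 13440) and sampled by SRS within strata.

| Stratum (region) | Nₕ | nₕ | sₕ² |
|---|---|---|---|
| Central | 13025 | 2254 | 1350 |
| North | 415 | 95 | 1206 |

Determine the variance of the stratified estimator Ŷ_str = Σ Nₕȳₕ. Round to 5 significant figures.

Var(Ŷ_str) = Σₕ Nₕ²(1 − fₕ)sₕ²/nₕ.
Central: 13025²·(1 − 2254/13025)·1350/2254 = 8.4025985 × 10^7.
North: 415²·(1 − 95/415)·1206/95 = 1.6858611 × 10^6.
Sum = 8.5711846 × 10^7.

8.5712 × 10^7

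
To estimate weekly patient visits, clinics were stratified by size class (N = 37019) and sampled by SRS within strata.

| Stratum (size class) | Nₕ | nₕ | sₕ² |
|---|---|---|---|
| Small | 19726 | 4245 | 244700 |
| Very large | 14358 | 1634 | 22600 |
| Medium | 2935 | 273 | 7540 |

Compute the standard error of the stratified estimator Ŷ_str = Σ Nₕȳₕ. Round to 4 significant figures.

142600

Var(Ŷ_str) = Σₕ Nₕ²(1 − fₕ)sₕ²/nₕ.
Small: 19726²·(1 − 4245/19726)·244700/4245 = 1.7603309 × 10^10.
Very large: 14358²·(1 − 1634/14358)·22600/1634 = 2.5268182 × 10^9.
Medium: 2935²·(1 − 273/2935)·7540/273 = 2.1578679 × 10^8.
Sum = 2.0345914 × 10^10.
SE = √(2.0345914 × 10^10) = 142600.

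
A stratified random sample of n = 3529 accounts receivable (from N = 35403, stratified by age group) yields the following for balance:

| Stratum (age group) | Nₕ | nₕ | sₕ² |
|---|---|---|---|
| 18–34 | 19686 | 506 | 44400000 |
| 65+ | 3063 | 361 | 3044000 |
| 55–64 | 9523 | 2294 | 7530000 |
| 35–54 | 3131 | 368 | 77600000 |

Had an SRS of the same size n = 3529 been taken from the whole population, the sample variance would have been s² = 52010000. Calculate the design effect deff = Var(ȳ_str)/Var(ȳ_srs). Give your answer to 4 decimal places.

Var(ȳ_str) = Σ Wₕ²(1−fₕ)sₕ²/nₕ with Wₕ = Nₕ/35403:
  18–34: (19686/35403)²·(1−506/19686)·44400000/506 = 26433.727
  65+: (3063/35403)²·(1−361/3063)·3044000/361 = 55.678773
  55–64: (9523/35403)²·(1−2294/9523)·7530000/2294 = 180.29075
  35–54: (3131/35403)²·(1−368/3131)·77600000/368 = 1455.4515
  → Var(ȳ_str) = 28125.148.
Var(ȳ_srs) = (1 − 3529/35403)·52010000/3529 = 13268.802.
deff = 28125.148 / 13268.802 = 2.1196.

2.1196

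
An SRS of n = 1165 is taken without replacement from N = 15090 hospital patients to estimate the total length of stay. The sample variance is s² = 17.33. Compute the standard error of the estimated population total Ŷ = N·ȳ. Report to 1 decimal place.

1768.0

Var(Ŷ) = N²·Var(ȳ) = N²·(1 − n/N)·s²/n.
f = 1165/15090 = 0.07720345; Var(ȳ) = 0.92279655·17.33/1165 = 0.013727094.
Var(Ŷ) = 15090² · 0.013727094 = 3.1257705 × 10^6.
SE(Ŷ) = √(3.1257705 × 10^6) = 1768.0.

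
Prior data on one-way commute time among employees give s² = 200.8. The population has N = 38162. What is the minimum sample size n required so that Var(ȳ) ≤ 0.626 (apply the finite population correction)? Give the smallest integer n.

319

Without fpc, n₀ = s²/D = 200.8/0.626 = 320.7668.
With fpc, (1 − n/N)·s²/n ≤ D requires n ≥ n₀/(1 + n₀/N) = 320.7668/(1 + 320.7668/38162) = 318.0931.
Rounding up, n = 319.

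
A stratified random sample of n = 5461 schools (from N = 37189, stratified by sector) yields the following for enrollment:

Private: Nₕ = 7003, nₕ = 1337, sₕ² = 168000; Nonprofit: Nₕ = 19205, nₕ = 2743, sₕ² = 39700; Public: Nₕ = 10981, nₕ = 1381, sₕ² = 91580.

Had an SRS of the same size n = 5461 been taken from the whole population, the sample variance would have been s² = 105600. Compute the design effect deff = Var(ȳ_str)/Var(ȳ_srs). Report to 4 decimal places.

0.7255

Var(ȳ_str) = Σ Wₕ²(1−fₕ)sₕ²/nₕ with Wₕ = Nₕ/37189:
  Private: (7003/37189)²·(1−1337/7003)·168000/1337 = 3.6050357
  Nonprofit: (19205/37189)²·(1−2743/19205)·39700/2743 = 3.3085112
  Public: (10981/37189)²·(1−1381/10981)·91580/1381 = 5.0546499
  → Var(ȳ_str) = 11.968197.
Var(ȳ_srs) = (1 − 5461/37189)·105600/5461 = 16.497568.
deff = 11.968197 / 16.497568 = 0.7255.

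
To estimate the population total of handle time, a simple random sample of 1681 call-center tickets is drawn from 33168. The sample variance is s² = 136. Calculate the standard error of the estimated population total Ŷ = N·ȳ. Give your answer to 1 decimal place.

9192.0

Var(Ŷ) = N²·Var(ȳ) = N²·(1 − n/N)·s²/n.
f = 1681/33168 = 0.05068138; Var(ȳ) = 0.94931862·136/1681 = 0.076803886.
Var(Ŷ) = 33168² · 0.076803886 = 8.4493201 × 10^7.
SE(Ŷ) = √(8.4493201 × 10^7) = 9192.0.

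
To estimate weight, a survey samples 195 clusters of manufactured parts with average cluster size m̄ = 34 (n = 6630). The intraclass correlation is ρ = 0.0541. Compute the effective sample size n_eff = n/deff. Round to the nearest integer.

deff = 1 + (34 − 1)·0.0541 = 1 + 1.7853 = 2.7853.
n_eff = 6630 / 2.7853 = 2380.

2380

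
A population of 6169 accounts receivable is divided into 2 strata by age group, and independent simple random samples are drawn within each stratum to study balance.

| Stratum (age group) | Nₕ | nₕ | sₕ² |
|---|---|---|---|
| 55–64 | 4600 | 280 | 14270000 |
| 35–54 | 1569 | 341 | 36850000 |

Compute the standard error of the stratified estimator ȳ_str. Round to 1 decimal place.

Var(ȳ_str) = Σₕ Wₕ²(1 − fₕ)sₕ²/nₕ with Wₕ = Nₕ/N, N = 6169.
55–64: Wₕ = 0.74566380; term = 0.74566380²·(1 − 0.06086957)·14270000/280 = 26612.028.
35–54: Wₕ = 0.25433620; term = 0.25433620²·(1 − 0.21733588)·36850000/341 = 5471.1029.
Sum = 32083.131.
SE = √(32083.131) = 179.1.

179.1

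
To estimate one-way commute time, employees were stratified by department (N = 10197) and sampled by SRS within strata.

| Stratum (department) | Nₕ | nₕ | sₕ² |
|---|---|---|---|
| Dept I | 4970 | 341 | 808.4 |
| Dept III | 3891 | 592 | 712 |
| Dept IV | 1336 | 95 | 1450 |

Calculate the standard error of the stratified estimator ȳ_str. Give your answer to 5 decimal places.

0.95728

Var(ȳ_str) = Σₕ Wₕ²(1 − fₕ)sₕ²/nₕ with Wₕ = Nₕ/N, N = 10197.
Dept I: Wₕ = 0.48739825; term = 0.48739825²·(1 − 0.06861167)·808.4/341 = 0.52453039.
Dept III: Wₕ = 0.38158282; term = 0.38158282²·(1 − 0.15214598)·712/592 = 0.14847625.
Dept IV: Wₕ = 0.13101893; term = 0.13101893²·(1 − 0.07110778)·1450/95 = 0.24337603.
Sum = 0.91638267.
SE = √(0.91638267) = 0.95728.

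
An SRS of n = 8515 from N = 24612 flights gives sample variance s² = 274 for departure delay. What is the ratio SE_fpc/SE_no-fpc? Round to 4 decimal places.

0.8087

f = n/N = 8515/24612 = 0.34596945.
SE_no-fpc = √(s²/n) = 0.17938369; SE_fpc = √((1−f)s²/n) = 0.14507146.
Ratio = √(1−f) = 0.80872156.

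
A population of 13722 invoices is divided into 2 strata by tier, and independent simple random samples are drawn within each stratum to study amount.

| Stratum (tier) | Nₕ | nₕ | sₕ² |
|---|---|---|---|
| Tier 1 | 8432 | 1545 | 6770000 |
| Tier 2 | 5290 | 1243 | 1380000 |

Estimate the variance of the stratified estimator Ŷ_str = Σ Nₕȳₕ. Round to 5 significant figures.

Var(Ŷ_str) = Σₕ Nₕ²(1 − fₕ)sₕ²/nₕ.
Tier 1: 8432²·(1 − 1545/8432)·6770000/1545 = 2.5446079 × 10^11.
Tier 2: 5290²·(1 − 1243/5290)·1380000/1243 = 2.376823 × 10^10.
Sum = 2.7822902 × 10^11.

2.7823 × 10^11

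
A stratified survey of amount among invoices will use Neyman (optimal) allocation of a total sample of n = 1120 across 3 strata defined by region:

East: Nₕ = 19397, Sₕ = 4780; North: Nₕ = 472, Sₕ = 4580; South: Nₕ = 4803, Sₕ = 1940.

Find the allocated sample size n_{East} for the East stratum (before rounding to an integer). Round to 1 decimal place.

Neyman allocation: nₕ = n·NₕSₕ / Σⱼ NⱼSⱼ.
Σ NⱼSⱼ = 19397·4780 + 472·4580 + 4803·1940 = 1.0419724 × 10^8.
n_{East} = 1120·19397·4780 / (1.0419724 × 10^8) = 996.6.

996.6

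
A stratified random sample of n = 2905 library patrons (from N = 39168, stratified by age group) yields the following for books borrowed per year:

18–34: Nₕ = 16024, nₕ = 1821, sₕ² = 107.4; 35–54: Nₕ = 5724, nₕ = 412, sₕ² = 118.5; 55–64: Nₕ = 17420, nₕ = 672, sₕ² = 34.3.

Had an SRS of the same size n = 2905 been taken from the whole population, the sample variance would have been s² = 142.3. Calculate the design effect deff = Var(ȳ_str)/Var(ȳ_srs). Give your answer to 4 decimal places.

Var(ȳ_str) = Σ Wₕ²(1−fₕ)sₕ²/nₕ with Wₕ = Nₕ/39168:
  18–34: (16024/39168)²·(1−1821/16024)·107.4/1821 = 0.0087494865
  35–54: (5724/39168)²·(1−412/5724)·118.5/412 = 0.0057005405
  55–64: (17420/39168)²·(1−672/17420)·34.3/672 = 0.0097067347
  → Var(ȳ_str) = 0.024156762.
Var(ȳ_srs) = (1 − 2905/39168)·142.3/2905 = 0.045351442.
deff = 0.024156762 / 0.045351442 = 0.5327.

0.5327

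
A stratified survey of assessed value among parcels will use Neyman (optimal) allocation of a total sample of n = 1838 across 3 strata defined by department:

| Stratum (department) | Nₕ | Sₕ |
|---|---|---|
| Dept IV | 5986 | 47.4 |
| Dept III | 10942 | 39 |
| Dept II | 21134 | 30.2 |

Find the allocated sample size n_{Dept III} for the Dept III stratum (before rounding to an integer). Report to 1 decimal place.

Neyman allocation: nₕ = n·NₕSₕ / Σⱼ NⱼSⱼ.
Σ NⱼSⱼ = 5986·47.4 + 10942·39 + 21134·30.2 = 1.3487212 × 10^6.
n_{Dept III} = 1838·10942·39 / (1.3487212 × 10^6) = 581.5.

581.5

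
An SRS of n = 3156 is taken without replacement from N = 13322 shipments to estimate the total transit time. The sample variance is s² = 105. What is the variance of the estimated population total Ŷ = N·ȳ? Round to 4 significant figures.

4.506 × 10^6

Var(Ŷ) = N²·Var(ȳ) = N²·(1 − n/N)·s²/n.
f = 3156/13322 = 0.23690137; Var(ȳ) = 0.76309863·105/3156 = 0.025388263.
Var(Ŷ) = 13322² · 0.025388263 = 4.5057993 × 10^6.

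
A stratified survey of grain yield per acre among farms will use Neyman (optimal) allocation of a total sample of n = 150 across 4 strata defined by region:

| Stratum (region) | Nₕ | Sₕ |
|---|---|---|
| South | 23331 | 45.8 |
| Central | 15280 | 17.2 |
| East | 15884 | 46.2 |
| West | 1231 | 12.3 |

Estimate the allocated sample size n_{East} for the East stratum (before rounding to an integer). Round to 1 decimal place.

Neyman allocation: nₕ = n·NₕSₕ / Σⱼ NⱼSⱼ.
Σ NⱼSⱼ = 23331·45.8 + 15280·17.2 + 15884·46.2 + 1231·12.3 = 2.0803579 × 10^6.
n_{East} = 150·15884·46.2 / (2.0803579 × 10^6) = 52.9.

52.9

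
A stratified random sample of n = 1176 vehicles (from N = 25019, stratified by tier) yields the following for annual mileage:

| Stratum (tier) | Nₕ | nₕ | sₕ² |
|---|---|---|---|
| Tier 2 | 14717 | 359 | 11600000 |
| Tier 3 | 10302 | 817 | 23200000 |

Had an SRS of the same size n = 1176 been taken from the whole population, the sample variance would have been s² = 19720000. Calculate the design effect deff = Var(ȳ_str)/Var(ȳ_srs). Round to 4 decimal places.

0.9600

Var(ȳ_str) = Σ Wₕ²(1−fₕ)sₕ²/nₕ with Wₕ = Nₕ/25019:
  Tier 2: (14717/25019)²·(1−359/14717)·11600000/359 = 10907.793
  Tier 3: (10302/25019)²·(1−817/10302)·23200000/817 = 4432.8692
  → Var(ȳ_str) = 15340.662.
Var(ȳ_srs) = (1 − 1176/25019)·19720000/1176 = 15980.507.
deff = 15340.662 / 15980.507 = 0.9600.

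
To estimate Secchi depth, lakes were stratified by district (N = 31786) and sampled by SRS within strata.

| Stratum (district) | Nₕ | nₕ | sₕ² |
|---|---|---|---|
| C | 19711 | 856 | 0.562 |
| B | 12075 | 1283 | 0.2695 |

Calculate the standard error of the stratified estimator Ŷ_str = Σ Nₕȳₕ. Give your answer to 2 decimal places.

Var(Ŷ_str) = Σₕ Nₕ²(1 − fₕ)sₕ²/nₕ.
C: 19711²·(1 − 856/19711)·0.562/856 = 244004.45.
B: 12075²·(1 − 1283/12075)·0.2695/1283 = 27372.924.
Sum = 271377.37.
SE = √(271377.37) = 520.94.

520.94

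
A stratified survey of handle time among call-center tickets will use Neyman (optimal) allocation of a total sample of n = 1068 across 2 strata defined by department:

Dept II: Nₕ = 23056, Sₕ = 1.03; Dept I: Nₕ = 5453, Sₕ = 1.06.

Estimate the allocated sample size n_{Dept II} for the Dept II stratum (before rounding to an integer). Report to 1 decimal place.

858.9

Neyman allocation: nₕ = n·NₕSₕ / Σⱼ NⱼSⱼ.
Σ NⱼSⱼ = 23056·1.03 + 5453·1.06 = 29527.86.
n_{Dept II} = 1068·23056·1.03 / 29527.86 = 858.9.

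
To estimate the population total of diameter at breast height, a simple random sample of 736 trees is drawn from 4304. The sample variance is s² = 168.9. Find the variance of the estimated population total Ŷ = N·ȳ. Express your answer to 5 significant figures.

Var(Ŷ) = N²·Var(ȳ) = N²·(1 − n/N)·s²/n.
f = 736/4304 = 0.17100372; Var(ȳ) = 0.82899628·168.9/736 = 0.19024113.
Var(Ŷ) = 4304² · 0.19024113 = 3.5241058 × 10^6.

3.5241 × 10^6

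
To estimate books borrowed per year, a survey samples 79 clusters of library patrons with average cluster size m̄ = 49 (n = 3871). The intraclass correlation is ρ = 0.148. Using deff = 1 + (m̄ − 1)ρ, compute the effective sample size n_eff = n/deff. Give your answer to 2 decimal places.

deff = 1 + (49 − 1)·0.148 = 1 + 7.104 = 8.104.
n_eff = 3871 / 8.104 = 477.67.

477.67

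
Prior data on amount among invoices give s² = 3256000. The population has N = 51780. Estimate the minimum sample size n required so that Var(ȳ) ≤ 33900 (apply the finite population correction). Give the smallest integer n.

Without fpc, n₀ = s²/D = 3256000/33900 = 96.0472.
With fpc, (1 − n/N)·s²/n ≤ D requires n ≥ n₀/(1 + n₀/N) = 96.0472/(1 + 96.0472/51780) = 95.8694.
Rounding up, n = 96.

96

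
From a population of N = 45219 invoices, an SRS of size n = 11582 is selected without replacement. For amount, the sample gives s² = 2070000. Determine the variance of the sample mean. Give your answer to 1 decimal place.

132.9

Under SRS without replacement, Var(ȳ) = (1 − f)·s²/n with f = n/N = 11582/45219 = 0.25613127.
Var(ȳ) = (1 − 0.25613127)·2070000/11582 = 0.74386873·178.72561 = 132.94839.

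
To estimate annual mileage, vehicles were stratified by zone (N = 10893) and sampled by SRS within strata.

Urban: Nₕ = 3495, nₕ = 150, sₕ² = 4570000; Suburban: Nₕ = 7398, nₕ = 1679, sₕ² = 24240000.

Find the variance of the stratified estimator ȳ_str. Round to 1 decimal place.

8149.5

Var(ȳ_str) = Σₕ Wₕ²(1 − fₕ)sₕ²/nₕ with Wₕ = Nₕ/N, N = 10893.
Urban: Wₕ = 0.32084825; term = 0.32084825²·(1 − 0.04291845)·4570000/150 = 3001.7411.
Suburban: Wₕ = 0.67915175; term = 0.67915175²·(1 − 0.22695323)·24240000/1679 = 5147.7961.
Sum = 8149.5372.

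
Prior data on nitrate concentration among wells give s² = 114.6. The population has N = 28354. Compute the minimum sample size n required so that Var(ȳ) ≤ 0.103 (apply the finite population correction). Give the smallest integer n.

1071

Without fpc, n₀ = s²/D = 114.6/0.103 = 1112.6214.
With fpc, (1 − n/N)·s²/n ≤ D requires n ≥ n₀/(1 + n₀/N) = 1112.6214/(1 + 1112.6214/28354) = 1070.6103.
Rounding up, n = 1071.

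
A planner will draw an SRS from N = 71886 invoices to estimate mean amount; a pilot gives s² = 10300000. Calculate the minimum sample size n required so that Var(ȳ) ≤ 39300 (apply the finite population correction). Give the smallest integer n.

262

Without fpc, n₀ = s²/D = 10300000/39300 = 262.0865.
With fpc, (1 − n/N)·s²/n ≤ D requires n ≥ n₀/(1 + n₀/N) = 262.0865/(1 + 262.0865/71886) = 261.1344.
Rounding up, n = 262.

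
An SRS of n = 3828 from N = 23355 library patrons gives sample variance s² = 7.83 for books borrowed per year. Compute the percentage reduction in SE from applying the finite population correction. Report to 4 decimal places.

f = n/N = 3828/23355 = 0.16390495.
SE_no-fpc = √(s²/n) = 0.045226702; SE_fpc = √((1−f)s²/n) = 0.041354497.
Ratio = √(1−f) = 0.91438234. Reduction = 100·(1 − 0.91438234) = 8.5618%.

8.5618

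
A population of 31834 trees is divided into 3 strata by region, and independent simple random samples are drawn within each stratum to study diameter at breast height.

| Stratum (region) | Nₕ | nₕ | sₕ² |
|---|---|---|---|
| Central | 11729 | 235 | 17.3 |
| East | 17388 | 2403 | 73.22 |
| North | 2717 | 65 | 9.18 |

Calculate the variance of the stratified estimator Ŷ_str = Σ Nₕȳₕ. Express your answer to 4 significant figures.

1.888 × 10^7

Var(Ŷ_str) = Σₕ Nₕ²(1 − fₕ)sₕ²/nₕ.
Central: 11729²·(1 − 235/11729)·17.3/235 = 9.9245408 × 10^6.
East: 17388²·(1 − 2403/17388)·73.22/2403 = 7.9393022 × 10^6.
North: 2717²·(1 − 65/2717)·9.18/65 = 1.017636 × 10^6.
Sum = 1.8881479 × 10^7.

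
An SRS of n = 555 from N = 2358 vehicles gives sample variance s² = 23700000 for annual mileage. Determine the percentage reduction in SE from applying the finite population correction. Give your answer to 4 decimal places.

12.5568

f = n/N = 555/2358 = 0.23536896.
SE_no-fpc = √(s²/n) = 206.64632; SE_fpc = √((1−f)s²/n) = 180.69812.
Ratio = √(1−f) = 0.87443184. Reduction = 100·(1 − 0.87443184) = 12.5568%.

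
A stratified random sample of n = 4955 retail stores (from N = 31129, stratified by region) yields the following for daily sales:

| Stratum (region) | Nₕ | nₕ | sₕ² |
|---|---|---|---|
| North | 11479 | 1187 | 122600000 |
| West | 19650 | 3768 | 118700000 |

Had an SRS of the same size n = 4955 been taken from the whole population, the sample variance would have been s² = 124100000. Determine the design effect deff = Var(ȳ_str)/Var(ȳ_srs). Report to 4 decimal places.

1.0797

Var(ȳ_str) = Σ Wₕ²(1−fₕ)sₕ²/nₕ with Wₕ = Nₕ/31129:
  North: (11479/31129)²·(1−1187/11479)·122600000/1187 = 12592.537
  West: (19650/31129)²·(1−3768/19650)·118700000/3768 = 10145.588
  → Var(ȳ_str) = 22738.125.
Var(ȳ_srs) = (1 − 4955/31129)·124100000/4955 = 21058.772.
deff = 22738.125 / 21058.772 = 1.0797.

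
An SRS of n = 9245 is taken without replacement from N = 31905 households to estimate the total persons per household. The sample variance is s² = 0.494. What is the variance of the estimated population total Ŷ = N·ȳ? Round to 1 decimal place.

38631.2

Var(Ŷ) = N²·Var(ȳ) = N²·(1 − n/N)·s²/n.
f = 9245/31905 = 0.28976649; Var(ȳ) = 0.71023351·0.494/9245 = 3.7950822 × 10^-5.
Var(Ŷ) = 31905² · (3.7950822 × 10^-5) = 38631.243.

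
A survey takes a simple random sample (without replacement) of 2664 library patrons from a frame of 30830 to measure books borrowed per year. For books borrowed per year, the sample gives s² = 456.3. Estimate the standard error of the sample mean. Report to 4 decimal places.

Under SRS without replacement, Var(ȳ) = (1 − f)·s²/n with f = n/N = 2664/30830 = 0.08640934.
Var(ȳ) = (1 − 0.08640934)·456.3/2664 = 0.91359066·0.17128378 = 0.15648326.
SE(ȳ) = √(0.15648326) = 0.3956.

0.3956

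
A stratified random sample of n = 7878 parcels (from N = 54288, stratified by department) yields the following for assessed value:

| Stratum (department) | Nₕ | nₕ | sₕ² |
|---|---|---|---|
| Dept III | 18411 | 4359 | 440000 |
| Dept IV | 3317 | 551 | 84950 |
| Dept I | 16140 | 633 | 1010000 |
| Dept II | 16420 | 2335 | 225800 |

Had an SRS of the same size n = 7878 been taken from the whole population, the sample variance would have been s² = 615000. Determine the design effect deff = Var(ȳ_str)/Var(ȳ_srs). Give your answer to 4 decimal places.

2.2840

Var(ȳ_str) = Σ Wₕ²(1−fₕ)sₕ²/nₕ with Wₕ = Nₕ/54288:
  Dept III: (18411/54288)²·(1−4359/18411)·440000/4359 = 8.8608144
  Dept IV: (3317/54288)²·(1−551/3317)·84950/551 = 0.47995636
  Dept I: (16140/54288)²·(1−633/16140)·1010000/633 = 135.50062
  Dept II: (16420/54288)²·(1−2335/16420)·225800/2335 = 7.58856
  → Var(ȳ_str) = 152.42995.
Var(ȳ_srs) = (1 − 7878/54288)·615000/7878 = 66.737028.
deff = 152.42995 / 66.737028 = 2.2840.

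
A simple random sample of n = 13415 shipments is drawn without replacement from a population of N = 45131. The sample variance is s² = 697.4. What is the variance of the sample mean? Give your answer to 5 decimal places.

Under SRS without replacement, Var(ȳ) = (1 − f)·s²/n with f = n/N = 13415/45131 = 0.29724580.
Var(ȳ) = (1 − 0.29724580)·697.4/13415 = 0.70275420·0.051986582 = 0.036533789.

0.03653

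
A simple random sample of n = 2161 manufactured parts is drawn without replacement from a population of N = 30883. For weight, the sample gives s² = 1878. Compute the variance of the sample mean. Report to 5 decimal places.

0.80823

Under SRS without replacement, Var(ȳ) = (1 − f)·s²/n with f = n/N = 2161/30883 = 0.06997377.
Var(ȳ) = (1 − 0.06997377)·1878/2161 = 0.93002623·0.86904211 = 0.80823196.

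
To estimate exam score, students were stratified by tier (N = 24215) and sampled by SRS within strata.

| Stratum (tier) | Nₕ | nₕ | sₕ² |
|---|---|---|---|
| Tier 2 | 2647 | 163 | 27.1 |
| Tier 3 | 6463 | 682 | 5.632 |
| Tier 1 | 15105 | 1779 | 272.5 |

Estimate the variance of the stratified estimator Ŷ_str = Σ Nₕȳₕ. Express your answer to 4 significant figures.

3.223 × 10^7

Var(Ŷ_str) = Σₕ Nₕ²(1 − fₕ)sₕ²/nₕ.
Tier 2: 2647²·(1 − 163/2647)·27.1/163 = 1.0931688 × 10^6.
Tier 3: 6463²·(1 − 682/6463)·5.632/682 = 308542.79.
Tier 1: 15105²·(1 − 1779/15105)·272.5/1779 = 3.0832667 × 10^7.
Sum = 3.2234379 × 10^7.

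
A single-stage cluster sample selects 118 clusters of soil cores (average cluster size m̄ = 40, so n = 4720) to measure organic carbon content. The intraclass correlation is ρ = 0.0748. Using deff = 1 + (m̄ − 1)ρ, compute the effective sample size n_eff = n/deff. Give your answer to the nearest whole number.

1205

deff = 1 + (40 − 1)·0.0748 = 1 + 2.9172 = 3.9172.
n_eff = 4720 / 3.9172 = 1205.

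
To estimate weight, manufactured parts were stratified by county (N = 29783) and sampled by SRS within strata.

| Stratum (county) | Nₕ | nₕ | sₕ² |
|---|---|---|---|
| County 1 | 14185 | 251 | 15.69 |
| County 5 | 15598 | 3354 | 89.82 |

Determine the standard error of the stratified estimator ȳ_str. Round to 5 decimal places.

0.14034

Var(ȳ_str) = Σₕ Wₕ²(1 − fₕ)sₕ²/nₕ with Wₕ = Nₕ/N, N = 29783.
County 1: Wₕ = 0.47627841; term = 0.47627841²·(1 − 0.01769475)·15.69/251 = 0.013928921.
County 5: Wₕ = 0.52372159; term = 0.52372159²·(1 − 0.21502757)·89.82/3354 = 0.0057658766.
Sum = 0.019694798.
SE = √(0.019694798) = 0.14034.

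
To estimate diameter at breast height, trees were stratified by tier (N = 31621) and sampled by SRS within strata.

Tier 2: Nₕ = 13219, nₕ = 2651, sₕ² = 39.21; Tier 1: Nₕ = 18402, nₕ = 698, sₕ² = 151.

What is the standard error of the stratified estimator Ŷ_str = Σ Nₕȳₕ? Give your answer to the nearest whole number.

8517

Var(Ŷ_str) = Σₕ Nₕ²(1 − fₕ)sₕ²/nₕ.
Tier 2: 13219²·(1 − 2651/13219)·39.21/2651 = 2.0662293 × 10^6.
Tier 1: 18402²·(1 − 698/18402)·151/698 = 7.0478711 × 10^7.
Sum = 7.254494 × 10^7.
SE = √(7.254494 × 10^7) = 8517.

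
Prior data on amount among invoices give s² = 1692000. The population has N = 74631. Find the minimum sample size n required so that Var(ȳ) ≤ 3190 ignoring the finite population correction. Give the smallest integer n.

531

Without fpc, n₀ = s²/D = 1692000/3190 = 530.4075.
Rounding up, n = 531.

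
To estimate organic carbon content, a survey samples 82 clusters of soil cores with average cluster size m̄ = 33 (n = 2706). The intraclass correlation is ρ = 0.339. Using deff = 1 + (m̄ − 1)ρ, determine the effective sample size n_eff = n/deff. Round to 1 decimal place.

228.4

deff = 1 + (33 − 1)·0.339 = 1 + 10.848 = 11.848.
n_eff = 2706 / 11.848 = 228.4.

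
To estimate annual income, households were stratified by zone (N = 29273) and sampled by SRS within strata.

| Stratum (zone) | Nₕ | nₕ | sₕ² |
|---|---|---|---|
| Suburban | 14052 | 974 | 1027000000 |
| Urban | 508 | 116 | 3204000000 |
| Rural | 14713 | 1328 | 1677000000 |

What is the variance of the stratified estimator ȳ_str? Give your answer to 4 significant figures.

522800

Var(ȳ_str) = Σₕ Wₕ²(1 − fₕ)sₕ²/nₕ with Wₕ = Nₕ/N, N = 29273.
Suburban: Wₕ = 0.48003279; term = 0.48003279²·(1 − 0.06931398)·1027000000/974 = 226129.12.
Urban: Wₕ = 0.01735388; term = 0.01735388²·(1 − 0.22834646)·3204000000/116 = 6418.7407.
Rural: Wₕ = 0.50261333; term = 0.50261333²·(1 − 0.09026031)·1677000000/1328 = 290215.19.
Sum = 522763.05.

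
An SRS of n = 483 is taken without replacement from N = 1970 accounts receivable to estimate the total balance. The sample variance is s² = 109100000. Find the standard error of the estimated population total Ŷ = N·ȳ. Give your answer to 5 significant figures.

Var(Ŷ) = N²·Var(ȳ) = N²·(1 − n/N)·s²/n.
f = 483/1970 = 0.24517766; Var(ȳ) = 0.75482234·109100000/483 = 170499.21.
Var(Ŷ) = 1970² · 170499.21 = 6.6169038 × 10^11.
SE(Ŷ) = √(6.6169038 × 10^11) = 813440.

813440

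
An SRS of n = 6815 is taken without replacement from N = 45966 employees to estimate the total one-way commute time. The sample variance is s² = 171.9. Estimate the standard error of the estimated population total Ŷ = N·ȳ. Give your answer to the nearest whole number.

6737

Var(Ŷ) = N²·Var(ȳ) = N²·(1 − n/N)·s²/n.
f = 6815/45966 = 0.14826176; Var(ȳ) = 0.85173824·171.9/6815 = 0.02148405.
Var(Ŷ) = 45966² · 0.02148405 = 4.5393073 × 10^7.
SE(Ŷ) = √(4.5393073 × 10^7) = 6737.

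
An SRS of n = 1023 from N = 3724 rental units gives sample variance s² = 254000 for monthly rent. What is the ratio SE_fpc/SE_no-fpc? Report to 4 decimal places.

f = n/N = 1023/3724 = 0.27470462.
SE_no-fpc = √(s²/n) = 15.7572; SE_fpc = √((1−f)s²/n) = 13.419505.
Ratio = √(1−f) = 0.85164275.

0.8516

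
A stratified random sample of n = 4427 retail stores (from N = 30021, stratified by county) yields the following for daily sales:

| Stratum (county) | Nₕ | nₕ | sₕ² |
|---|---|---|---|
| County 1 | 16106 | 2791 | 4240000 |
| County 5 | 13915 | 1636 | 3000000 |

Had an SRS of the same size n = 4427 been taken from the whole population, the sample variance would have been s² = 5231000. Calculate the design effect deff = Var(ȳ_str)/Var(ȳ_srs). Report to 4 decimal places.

0.7039

Var(ȳ_str) = Σ Wₕ²(1−fₕ)sₕ²/nₕ with Wₕ = Nₕ/30021:
  County 1: (16106/30021)²·(1−2791/16106)·4240000/2791 = 361.48025
  County 5: (13915/30021)²·(1−1636/13915)·3000000/1636 = 347.64329
  → Var(ȳ_str) = 709.12354.
Var(ȳ_srs) = (1 − 4427/30021)·5231000/4427 = 1007.3681.
deff = 709.12354 / 1007.3681 = 0.7039.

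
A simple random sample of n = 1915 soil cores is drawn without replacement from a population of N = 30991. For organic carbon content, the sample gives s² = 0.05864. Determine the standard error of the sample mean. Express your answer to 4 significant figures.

0.005360

Under SRS without replacement, Var(ȳ) = (1 − f)·s²/n with f = n/N = 1915/30991 = 0.06179213.
Var(ȳ) = (1 − 0.06179213)·0.05864/1915 = 0.93820787·3.062141 × 10^-5 = 2.8729248 × 10^-5.
SE(ȳ) = √(2.8729248 × 10^-5) = 0.005360.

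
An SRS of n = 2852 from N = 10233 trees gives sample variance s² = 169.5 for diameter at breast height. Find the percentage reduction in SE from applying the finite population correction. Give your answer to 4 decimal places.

f = n/N = 2852/10233 = 0.27870615.
SE_no-fpc = √(s²/n) = 0.24378675; SE_fpc = √((1−f)s²/n) = 0.2070457.
Ratio = √(1−f) = 0.84929021. Reduction = 100·(1 − 0.84929021) = 15.0710%.

15.0710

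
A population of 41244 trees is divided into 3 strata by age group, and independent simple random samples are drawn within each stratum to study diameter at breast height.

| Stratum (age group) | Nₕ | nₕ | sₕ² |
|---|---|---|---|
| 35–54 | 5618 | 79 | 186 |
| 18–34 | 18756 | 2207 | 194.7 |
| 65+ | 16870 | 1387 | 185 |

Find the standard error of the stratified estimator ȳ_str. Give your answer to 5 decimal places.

Var(ȳ_str) = Σₕ Wₕ²(1 − fₕ)sₕ²/nₕ with Wₕ = Nₕ/N, N = 41244.
35–54: Wₕ = 0.13621375; term = 0.13621375²·(1 − 0.01406194)·186/79 = 0.04307025.
18–34: Wₕ = 0.45475706; term = 0.45475706²·(1 − 0.11766901)·194.7/2207 = 0.016097337.
65+: Wₕ = 0.40902919; term = 0.40902919²·(1 − 0.08221695)·185/1387 = 0.020480658.
Sum = 0.079648245.
SE = √(0.079648245) = 0.28222.

0.28222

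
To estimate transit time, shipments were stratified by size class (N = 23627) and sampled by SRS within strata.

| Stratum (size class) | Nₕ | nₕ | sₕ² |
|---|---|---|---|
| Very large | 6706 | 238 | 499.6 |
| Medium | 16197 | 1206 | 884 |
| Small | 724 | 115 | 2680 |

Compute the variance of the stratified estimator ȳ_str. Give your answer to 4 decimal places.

Var(ȳ_str) = Σₕ Wₕ²(1 − fₕ)sₕ²/nₕ with Wₕ = Nₕ/N, N = 23627.
Very large: Wₕ = 0.28382782; term = 0.28382782²·(1 − 0.03549061)·499.6/238 = 0.16310297.
Medium: Wₕ = 0.68552927; term = 0.68552927²·(1 − 0.07445823)·884/1206 = 0.31882545.
Small: Wₕ = 0.03064291; term = 0.03064291²·(1 − 0.15883978)·2680/115 = 0.018406688.
Sum = 0.50033511.

0.5003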